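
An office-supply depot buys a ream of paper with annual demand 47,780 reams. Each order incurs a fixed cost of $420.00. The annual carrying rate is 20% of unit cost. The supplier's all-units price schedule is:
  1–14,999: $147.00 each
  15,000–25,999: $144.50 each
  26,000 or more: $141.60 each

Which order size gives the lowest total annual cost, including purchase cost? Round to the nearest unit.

Q* ≈ 1,168 reams

Holding cost per unit per year at price C is H = 0.20·C.
Candidates are each tier's EOQ (if it falls in that tier) and each price-break quantity.
EOQ at $147.00 = 1168.4 (feasible in tier 1): TC = 47,780×$147.00 + (47,780/1168.4)×420 + (1168.4/2)×0.20×$147.00 = $7,058,010.76.
EOQ at $144.50 = 1178.5 < 15000, so use break Q=15000: TC = 47,780×$144.50 + (47,780/15000.0)×420 + (15000.0/2)×0.20×$144.50 = $7,122,297.84.
EOQ at $141.60 = 1190.5 < 26000, so use break Q=26000: TC = 47,780×$141.60 + (47,780/26000.0)×420 + (26000.0/2)×0.20×$141.60 = $7,134,579.83.
Lowest total cost is $7,058,010.76 at Q = 1168.4.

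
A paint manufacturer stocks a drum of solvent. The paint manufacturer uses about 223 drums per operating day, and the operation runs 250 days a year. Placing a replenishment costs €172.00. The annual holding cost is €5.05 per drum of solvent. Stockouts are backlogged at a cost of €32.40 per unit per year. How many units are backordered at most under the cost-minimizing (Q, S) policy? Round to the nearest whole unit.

Annual demand D = 223 × 250 = 55,750.
With planned backorders, Q* = √(2DS/H) · √((H+B)/B).
√(2DS/H) = √(2 × 55,750 × 172 / 5.05) = 1948.749.
√((H+B)/B) = √((5.05+32.4)/32.4) = 1.0751.
Q* ≈ 2095.122.
S* = Q* · H/(H+B) = 2095.122 × 5.05/37.45 ≈ 282.520.

S* ≈ 283 drums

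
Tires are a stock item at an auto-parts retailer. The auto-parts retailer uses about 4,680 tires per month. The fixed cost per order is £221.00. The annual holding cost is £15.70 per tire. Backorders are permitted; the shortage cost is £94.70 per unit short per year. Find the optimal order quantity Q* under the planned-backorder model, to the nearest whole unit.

Annual demand D = 4,680 × 12 = 56,160.
With planned backorders, Q* = √(2DS/H) · √((H+B)/B).
√(2DS/H) = √(2 × 56,160 × 221 / 15.7) = 1257.404.
√((H+B)/B) = √((15.7+94.7)/94.7) = 1.0797.
Q* ≈ 1357.639.

Q* ≈ 1,358 tires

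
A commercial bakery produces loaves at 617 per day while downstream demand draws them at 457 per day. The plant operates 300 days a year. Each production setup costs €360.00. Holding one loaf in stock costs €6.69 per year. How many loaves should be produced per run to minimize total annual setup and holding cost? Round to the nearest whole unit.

Annual demand D = 457 × 300 = 137,100.
Production build-up factor (1 − d/p) = 1 − 457/617 = 0.2593.
Q* = √(2DS / (H(1 − d/p))) = √(2 × 137,100 × 360 / (6.69 × 0.2593)).
= √(98,712,000 / 1.7348) ≈ 7543.181.

Q* ≈ 7,543 loaves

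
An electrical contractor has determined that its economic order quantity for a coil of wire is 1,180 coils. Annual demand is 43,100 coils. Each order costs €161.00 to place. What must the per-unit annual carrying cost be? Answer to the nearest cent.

H ≈ €9.97

The basic EOQ model gives Q* = √(2DS/H); rearrange for the unknown.
From Q* = √(2DS/H): H = 2DS / Q*² = 2 × 43,100 × 161 / 1,180² = 9.9671.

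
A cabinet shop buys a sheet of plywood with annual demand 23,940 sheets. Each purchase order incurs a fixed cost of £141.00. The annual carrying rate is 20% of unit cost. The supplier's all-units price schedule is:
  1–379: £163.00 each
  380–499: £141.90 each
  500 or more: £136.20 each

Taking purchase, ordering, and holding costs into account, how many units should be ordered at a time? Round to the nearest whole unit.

Holding cost per unit per year at price C is H = 0.20·C.
For each price level, check whether its EOQ is feasible; otherwise the best quantity at that price is the breakpoint.
Tier 1 (£163.00): EOQ = 455.1 exceeds tier's upper bound 379, so this tier is dominated.
EOQ at £141.90 = 487.7 (feasible in tier 2): TC = 23,940×£141.90 + (23,940/487.7)×141 + (487.7/2)×0.20×£141.90 = £3,410,927.81.
EOQ at £136.20 = 497.8 < 500, so use break Q=500: TC = 23,940×£136.20 + (23,940/500.0)×141 + (500.0/2)×0.20×£136.20 = £3,274,189.08.
Lowest total cost is £3,274,189.08 at Q = 500.0.

Q* ≈ 500 sheets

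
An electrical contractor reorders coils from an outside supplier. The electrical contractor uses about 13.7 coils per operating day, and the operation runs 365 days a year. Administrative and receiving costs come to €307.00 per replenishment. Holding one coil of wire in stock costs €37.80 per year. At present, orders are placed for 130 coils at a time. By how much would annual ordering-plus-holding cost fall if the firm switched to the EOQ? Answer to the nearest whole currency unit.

Extra cost ≈ €3,493 per year

Annual demand D = 13.7 × 365 = 5,000.5.
EOQ = √(2DS/H) = √(2 × 5,000.5 × 307 / 37.8) ≈ 285.00.
Cost at Q* = (D/Q*)S + (Q*/2)H = √(2DSH) ≈ €10,773.00.
Cost at Q = 130: (5,000.5/130)×307 + (130/2)×37.8 = €11,808.87 + €2,457.00 = €14,265.87.
Excess = €14,265.87 − €10,773.00 = €3,492.87.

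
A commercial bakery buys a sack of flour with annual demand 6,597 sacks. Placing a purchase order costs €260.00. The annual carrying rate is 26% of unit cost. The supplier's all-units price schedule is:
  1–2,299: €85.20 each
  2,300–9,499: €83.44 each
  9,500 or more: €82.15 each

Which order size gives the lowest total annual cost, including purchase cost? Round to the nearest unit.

Q* ≈ 394 sacks

Holding cost per unit per year at price C is H = 0.26·C.
For each price level, check whether its EOQ is feasible; otherwise the best quantity at that price is the breakpoint.
EOQ at €85.20 = 393.5 (feasible in tier 1): TC = 6,597×€85.20 + (6,597/393.5)×260 + (393.5/2)×0.26×€85.20 = €570,781.69.
EOQ at €83.44 = 397.7 < 2300, so use break Q=2300: TC = 6,597×€83.44 + (6,597/2300.0)×260 + (2300.0/2)×0.26×€83.44 = €576,147.99.
EOQ at €82.15 = 400.8 < 9500, so use break Q=9500: TC = 6,597×€82.15 + (6,597/9500.0)×260 + (9500.0/2)×0.26×€82.15 = €643,579.35.
Lowest total cost is €570,781.69 at Q = 393.5.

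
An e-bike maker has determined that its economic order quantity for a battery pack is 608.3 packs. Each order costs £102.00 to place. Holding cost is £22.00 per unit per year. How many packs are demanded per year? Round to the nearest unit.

D ≈ 39,905 packs per year

The basic EOQ model gives Q* = √(2DS/H); rearrange for the unknown.
From Q* = √(2DS/H): D = Q*²H / (2S) = 608.3² × 22 / (2 × 102) = 39905.076.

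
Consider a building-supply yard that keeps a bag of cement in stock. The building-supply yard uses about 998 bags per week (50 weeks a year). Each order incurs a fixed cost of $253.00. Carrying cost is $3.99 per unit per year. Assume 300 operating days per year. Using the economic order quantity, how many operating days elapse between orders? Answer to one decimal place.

Annual demand D = 998 × 50 = 49,900.
The optimal lot size = √(2DS/H) = √(2 × 49,900 × 253 / 3.99) ≈ 2515.59.
Cycle time = Q*/D × 300 = 2515.59 / 49,900 × 300 ≈ 15.124 days.

T ≈ 15.1 days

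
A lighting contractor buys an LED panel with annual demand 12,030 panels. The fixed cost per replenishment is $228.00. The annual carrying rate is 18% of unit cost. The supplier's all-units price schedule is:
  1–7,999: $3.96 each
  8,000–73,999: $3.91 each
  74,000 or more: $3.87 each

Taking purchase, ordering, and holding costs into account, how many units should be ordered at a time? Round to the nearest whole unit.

Q* ≈ 2,774 panels

Holding cost per unit per year at price C is H = 0.18·C.
For each price level, check whether its EOQ is feasible; otherwise the best quantity at that price is the breakpoint.
EOQ at $3.96 = 2774.2 (feasible in tier 1): TC = 12,030×$3.96 + (12,030/2774.2)×228 + (2774.2/2)×0.18×$3.96 = $49,616.22.
EOQ at $3.91 = 2791.8 < 8000, so use break Q=8000: TC = 12,030×$3.91 + (12,030/8000.0)×228 + (8000.0/2)×0.18×$3.91 = $50,195.36.
EOQ at $3.87 = 2806.2 < 74000, so use break Q=74000: TC = 12,030×$3.87 + (12,030/74000.0)×228 + (74000.0/2)×0.18×$3.87 = $72,367.37.
Lowest total cost is $49,616.22 at Q = 2774.2.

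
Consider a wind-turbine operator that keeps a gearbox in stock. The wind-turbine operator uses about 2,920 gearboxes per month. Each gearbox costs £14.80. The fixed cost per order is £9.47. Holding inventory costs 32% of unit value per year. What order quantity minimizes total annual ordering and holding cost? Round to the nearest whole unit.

Annual demand D = 2,920 × 12 = 35,040.
Holding cost H = 0.32 × £14.80 = £4.7360 per unit per year.
EOQ = √(2DS / H) = √(2 × 35,040 × 9.47 / 4.736).
= √(663,657.6 / 4.736) = √140,130.4054 ≈ 374.340.

Q* ≈ 374 gearboxes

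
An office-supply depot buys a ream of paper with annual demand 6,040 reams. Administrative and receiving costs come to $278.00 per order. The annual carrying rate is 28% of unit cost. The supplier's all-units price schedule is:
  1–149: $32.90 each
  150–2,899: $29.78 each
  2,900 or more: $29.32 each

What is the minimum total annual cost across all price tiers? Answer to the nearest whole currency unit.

Holding cost per unit per year at price C is H = 0.28·C.
Evaluate total cost at each tier's feasible EOQ or, if the EOQ is below the tier, at the tier's minimum quantity.
Tier 1 ($32.90): EOQ = 603.8 exceeds tier's upper bound 149, so this tier is dominated.
EOQ at $29.78 = 634.6 (feasible in tier 2): TC = 6,040×$29.78 + (6,040/634.6)×278 + (634.6/2)×0.28×$29.78 = $185,162.92.
EOQ at $29.32 = 639.6 < 2900, so use break Q=2900: TC = 6,040×$29.32 + (6,040/2900.0)×278 + (2900.0/2)×0.28×$29.32 = $189,575.73.
Lowest total cost among the candidates is at Q = 634.6.

TC* ≈ $185,163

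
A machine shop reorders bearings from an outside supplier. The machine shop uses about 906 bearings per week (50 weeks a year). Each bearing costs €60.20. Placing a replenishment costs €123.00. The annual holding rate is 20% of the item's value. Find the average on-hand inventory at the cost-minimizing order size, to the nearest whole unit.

Annual demand D = 906 × 50 = 45,300.
Holding cost H = 0.20 × €60.20 = €12.0400 per unit per year.
Q* = √(2DS/H) = √(2 × 45,300 × 123 / 12.04) ≈ 962.06.
Average inventory = Q*/2 ≈ 962.06 / 2 = 481.031.

Average inventory ≈ 481 bearings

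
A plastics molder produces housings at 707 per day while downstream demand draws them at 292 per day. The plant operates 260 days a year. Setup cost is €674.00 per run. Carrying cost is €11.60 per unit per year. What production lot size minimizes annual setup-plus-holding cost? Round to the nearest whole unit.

Q* ≈ 3,877 housings

Annual demand D = 292 × 260 = 75,920.
Production build-up factor (1 − d/p) = 1 − 292/707 = 0.5870.
Q* = √(2DS / (H(1 − d/p))) = √(2 × 75,920 × 674 / (11.6 × 0.5870)).
= √(102,340,160 / 6.8091) ≈ 3876.856.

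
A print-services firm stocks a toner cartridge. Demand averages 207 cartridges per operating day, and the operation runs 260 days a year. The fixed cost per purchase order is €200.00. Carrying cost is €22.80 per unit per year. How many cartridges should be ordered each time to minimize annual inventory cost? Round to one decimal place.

Q* ≈ 971.7 cartridges

Annual demand D = 207 × 260 = 53,820.
EOQ = √(2DS / H) = √(2 × 53,820 × 200 / 22.8).
= √(21,528,000 / 22.8) = √944,210.5263 ≈ 971.705.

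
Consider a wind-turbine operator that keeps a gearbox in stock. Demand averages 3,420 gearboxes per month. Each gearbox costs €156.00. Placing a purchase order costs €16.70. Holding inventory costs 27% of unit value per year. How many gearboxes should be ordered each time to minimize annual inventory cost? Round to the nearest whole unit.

Q* ≈ 180 gearboxes

Annual demand D = 3,420 × 12 = 41,040.
Holding cost H = 0.27 × €156.00 = €42.1200 per unit per year.
EOQ = √(2DS / H) = √(2 × 41,040 × 16.7 / 42.12).
= √(1,370,736 / 42.12) = √32,543.5897 ≈ 180.398.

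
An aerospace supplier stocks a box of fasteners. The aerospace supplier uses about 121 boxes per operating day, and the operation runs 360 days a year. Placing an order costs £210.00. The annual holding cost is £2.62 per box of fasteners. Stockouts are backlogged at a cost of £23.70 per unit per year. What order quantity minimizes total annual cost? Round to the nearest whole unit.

Annual demand D = 121 × 360 = 43,560.
With planned backorders, Q* = √(2DS/H) · √((H+B)/B).
√(2DS/H) = √(2 × 43,560 × 210 / 2.62) = 2642.518.
√((H+B)/B) = √((2.62+23.7)/23.7) = 1.0538.
Q* ≈ 2784.753.

Q* ≈ 2,785 boxes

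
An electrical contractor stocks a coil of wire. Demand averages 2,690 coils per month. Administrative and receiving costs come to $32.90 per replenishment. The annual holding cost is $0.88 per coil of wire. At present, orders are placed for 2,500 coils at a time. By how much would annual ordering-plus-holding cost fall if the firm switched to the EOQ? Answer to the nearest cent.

Extra cost ≈ $157.64 per year

Annual demand D = 2,690 × 12 = 32,280.
EOQ = √(2DS/H) = √(2 × 32,280 × 32.9 / 0.88) ≈ 1553.60.
Cost at Q* = (D/Q*)S + (Q*/2)H = √(2DSH) ≈ $1,367.17.
Cost at Q = 2,500: (32,280/2,500)×32.9 + (2,500/2)×0.88 = $424.80 + $1,100.00 = $1,524.80.
Excess = $1,524.80 − $1,367.17 = $157.64.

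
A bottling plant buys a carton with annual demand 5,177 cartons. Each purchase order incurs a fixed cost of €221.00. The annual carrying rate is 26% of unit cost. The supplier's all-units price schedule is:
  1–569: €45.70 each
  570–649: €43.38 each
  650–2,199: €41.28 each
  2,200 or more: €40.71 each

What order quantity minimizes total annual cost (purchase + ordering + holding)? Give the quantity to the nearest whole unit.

Holding cost per unit per year at price C is H = 0.26·C.
Candidates are each tier's EOQ (if it falls in that tier) and each price-break quantity.
EOQ at €45.70 = 438.8 (feasible in tier 1): TC = 5,177×€45.70 + (5,177/438.8)×221 + (438.8/2)×0.26×€45.70 = €241,803.19.
EOQ at €43.38 = 450.4 < 570, so use break Q=570: TC = 5,177×€43.38 + (5,177/570.0)×221 + (570.0/2)×0.26×€43.38 = €229,799.94.
EOQ at €41.28 = 461.7 < 650, so use break Q=650: TC = 5,177×€41.28 + (5,177/650.0)×221 + (650.0/2)×0.26×€41.28 = €218,954.90.
EOQ at €40.71 = 465.0 < 2200, so use break Q=2200: TC = 5,177×€40.71 + (5,177/2200.0)×221 + (2200.0/2)×0.26×€40.71 = €222,918.78.
Lowest total cost is €218,954.90 at Q = 650.0.

Q* ≈ 650 cartons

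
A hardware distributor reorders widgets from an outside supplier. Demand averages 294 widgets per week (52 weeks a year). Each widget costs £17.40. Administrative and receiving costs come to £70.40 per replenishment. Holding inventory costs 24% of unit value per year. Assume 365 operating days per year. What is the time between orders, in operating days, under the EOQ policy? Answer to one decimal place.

T ≈ 17.1 days

Annual demand D = 294 × 52 = 15,288.
Holding cost H = 0.24 × £17.40 = £4.1760 per unit per year.
Q* = √(2DS/H) = √(2 × 15,288 × 70.4 / 4.176) ≈ 717.95.
Cycle time = Q*/D × 365 = 717.95 / 15,288 × 365 ≈ 17.141 days.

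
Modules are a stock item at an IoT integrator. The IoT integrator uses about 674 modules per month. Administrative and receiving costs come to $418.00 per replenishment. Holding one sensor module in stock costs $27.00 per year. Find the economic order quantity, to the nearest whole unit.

Q* ≈ 500 modules

Annual demand D = 674 × 12 = 8,088.
EOQ = √(2DS / H) = √(2 × 8,088 × 418 / 27).
= √(6,761,568 / 27) = √250,428.4444 ≈ 500.428.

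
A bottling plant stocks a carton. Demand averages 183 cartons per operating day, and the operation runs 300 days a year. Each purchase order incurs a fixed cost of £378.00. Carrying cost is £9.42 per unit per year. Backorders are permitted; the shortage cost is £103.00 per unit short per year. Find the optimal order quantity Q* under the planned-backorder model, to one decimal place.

Q* ≈ 2,192.9 cartons

Annual demand D = 183 × 300 = 54,900.
With planned backorders, Q* = √(2DS/H) · √((H+B)/B).
√(2DS/H) = √(2 × 54,900 × 378 / 9.42) = 2099.044.
√((H+B)/B) = √((9.42+103)/103) = 1.0447.
Q* ≈ 2192.930.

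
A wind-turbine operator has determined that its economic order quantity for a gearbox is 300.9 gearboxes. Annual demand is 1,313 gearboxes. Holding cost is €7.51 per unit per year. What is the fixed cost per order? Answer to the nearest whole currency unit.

S ≈ €259

Squaring Q* = √(2DS/H) gives Q*² = 2DS/H.
From Q* = √(2DS/H): S = Q*²H / (2D) = 300.9² × 7.51 / (2 × 1,313) = 258.9343.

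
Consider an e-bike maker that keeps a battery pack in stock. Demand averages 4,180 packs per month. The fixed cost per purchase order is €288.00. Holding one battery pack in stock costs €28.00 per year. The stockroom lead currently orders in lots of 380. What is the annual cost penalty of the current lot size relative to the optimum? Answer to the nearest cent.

Annual demand D = 4,180 × 12 = 50,160.
EOQ = √(2DS/H) = √(2 × 50,160 × 288 / 28) ≈ 1015.81.
Cost at Q* = (D/Q*)S + (Q*/2)H = √(2DSH) ≈ €28,442.58.
Cost at Q = 380: (50,160/380)×288 + (380/2)×28 = €38,016.00 + €5,320.00 = €43,336.00.
Excess = €43,336.00 − €28,442.58 = €14,893.42.

Extra cost ≈ €14,893.42 per year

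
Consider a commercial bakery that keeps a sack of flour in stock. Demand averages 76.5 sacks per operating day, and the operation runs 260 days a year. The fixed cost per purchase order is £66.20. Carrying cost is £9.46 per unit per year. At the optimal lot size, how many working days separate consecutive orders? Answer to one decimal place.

Annual demand D = 76.5 × 260 = 19,890.
The optimal lot size = √(2DS/H) = √(2 × 19,890 × 66.2 / 9.46) ≈ 527.61.
Cycle time = Q*/D × 260 = 527.61 / 19,890 × 260 ≈ 6.897 days.

T ≈ 6.9 days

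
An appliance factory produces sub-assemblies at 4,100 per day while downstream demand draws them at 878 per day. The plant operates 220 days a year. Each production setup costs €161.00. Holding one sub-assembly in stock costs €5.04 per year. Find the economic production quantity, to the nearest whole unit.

Annual demand D = 878 × 220 = 193,160.
Production build-up factor (1 − d/p) = 1 − 878/4,100 = 0.7859.
Q* = √(2DS / (H(1 − d/p))) = √(2 × 193,160 × 161 / (5.04 × 0.7859)).
= √(62,197,520 / 3.9607) ≈ 3962.784.

Q* ≈ 3,963 sub-assemblies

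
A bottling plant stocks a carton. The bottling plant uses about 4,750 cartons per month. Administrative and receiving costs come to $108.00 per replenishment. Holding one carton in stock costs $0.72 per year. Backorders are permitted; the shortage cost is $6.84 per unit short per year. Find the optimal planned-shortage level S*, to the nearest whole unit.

Annual demand D = 4,750 × 12 = 57,000.
With planned backorders, Q* = √(2DS/H) · √((H+B)/B).
√(2DS/H) = √(2 × 57,000 × 108 / 0.72) = 4135.215.
√((H+B)/B) = √((0.72+6.84)/6.84) = 1.0513.
Q* ≈ 4347.413.
S* = Q* · H/(H+B) = 4347.413 × 0.72/7.56 ≈ 414.039.

S* ≈ 414 cartons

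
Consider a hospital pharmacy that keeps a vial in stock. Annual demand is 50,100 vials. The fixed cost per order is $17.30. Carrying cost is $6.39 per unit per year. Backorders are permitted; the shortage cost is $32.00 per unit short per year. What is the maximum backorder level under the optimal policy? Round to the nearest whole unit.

S* ≈ 95 vials

With planned backorders, Q* = √(2DS/H) · √((H+B)/B).
√(2DS/H) = √(2 × 50,100 × 17.3 / 6.39) = 520.843.
√((H+B)/B) = √((6.39+32)/32) = 1.0953.
Q* ≈ 570.480.
S* = Q* · H/(H+B) = 570.480 × 6.39/38.39 ≈ 94.956.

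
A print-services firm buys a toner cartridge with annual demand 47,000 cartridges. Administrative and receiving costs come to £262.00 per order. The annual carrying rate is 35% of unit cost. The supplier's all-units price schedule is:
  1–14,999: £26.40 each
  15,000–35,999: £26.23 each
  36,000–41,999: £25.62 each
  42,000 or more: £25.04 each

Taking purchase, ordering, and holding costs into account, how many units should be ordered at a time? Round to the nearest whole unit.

Q* ≈ 1,633 cartridges

Holding cost per unit per year at price C is H = 0.35·C.
For each price level, check whether its EOQ is feasible; otherwise the best quantity at that price is the breakpoint.
EOQ at £26.40 = 1632.6 (feasible in tier 1): TC = 47,000×£26.40 + (47,000/1632.6)×262 + (1632.6/2)×0.35×£26.40 = £1,255,885.18.
EOQ at £26.23 = 1637.9 < 15000, so use break Q=15000: TC = 47,000×£26.23 + (47,000/15000.0)×262 + (15000.0/2)×0.35×£26.23 = £1,302,484.68.
EOQ at £25.62 = 1657.3 < 36000, so use break Q=36000: TC = 47,000×£25.62 + (47,000/36000.0)×262 + (36000.0/2)×0.35×£25.62 = £1,365,888.06.
EOQ at £25.04 = 1676.3 < 42000, so use break Q=42000: TC = 47,000×£25.04 + (47,000/42000.0)×262 + (42000.0/2)×0.35×£25.04 = £1,361,217.19.
Lowest total cost is £1,255,885.18 at Q = 1632.6.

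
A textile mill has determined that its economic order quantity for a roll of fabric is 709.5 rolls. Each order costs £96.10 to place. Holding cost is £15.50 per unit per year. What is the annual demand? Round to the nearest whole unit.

D ≈ 40,596 rolls per year

Squaring Q* = √(2DS/H) gives Q*² = 2DS/H.
From Q* = √(2DS/H): D = Q*²H / (2S) = 709.5² × 15.5 / (2 × 96.1) = 40595.988.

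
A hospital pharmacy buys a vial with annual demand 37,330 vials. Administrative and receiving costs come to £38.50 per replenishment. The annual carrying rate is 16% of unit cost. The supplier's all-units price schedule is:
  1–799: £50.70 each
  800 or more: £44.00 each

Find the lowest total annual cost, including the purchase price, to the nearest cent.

Holding cost per unit per year at price C is H = 0.16·C.
Candidates are each tier's EOQ (if it falls in that tier) and each price-break quantity.
EOQ at £50.70 = 595.3 (feasible in tier 1): TC = 37,330×£50.70 + (37,330/595.3)×38.5 + (595.3/2)×0.16×£50.70 = £1,897,459.79.
EOQ at £44.00 = 639.0 < 800, so use break Q=800: TC = 37,330×£44.00 + (37,330/800.0)×38.5 + (800.0/2)×0.16×£44.00 = £1,647,132.51.
Lowest total cost among the candidates is at Q = 800.0.

TC* ≈ £1,647,132.51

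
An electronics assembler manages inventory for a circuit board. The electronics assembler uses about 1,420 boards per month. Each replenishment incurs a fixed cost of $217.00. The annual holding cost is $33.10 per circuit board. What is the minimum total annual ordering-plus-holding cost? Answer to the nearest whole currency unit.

TC* ≈ $15,646

Annual demand D = 1,420 × 12 = 17,040.
Q* = √(2DS/H) = √(2 × 17,040 × 217 / 33.1) ≈ 472.68.
At the optimum the two cost components are equal, so total cost = 2·(Q*/2)H = Q*·H.
Minimum total = √(2DSH) = √(2 × 17,040 × 217 × 33.1) ≈ 15645.652.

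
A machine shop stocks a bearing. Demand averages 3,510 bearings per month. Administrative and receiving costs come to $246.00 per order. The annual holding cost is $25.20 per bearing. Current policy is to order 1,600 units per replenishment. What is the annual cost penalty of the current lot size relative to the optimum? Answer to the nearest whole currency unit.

Extra cost ≈ $3,784 per year

Annual demand D = 3,510 × 12 = 42,120.
EOQ = √(2DS/H) = √(2 × 42,120 × 246 / 25.2) ≈ 906.83.
Cost at Q* = (D/Q*)S + (Q*/2)H = √(2DSH) ≈ $22,852.15.
Cost at Q = 1,600: (42,120/1,600)×246 + (1,600/2)×25.2 = $6,475.95 + $20,160.00 = $26,635.95.
Excess = $26,635.95 − $22,852.15 = $3,783.80.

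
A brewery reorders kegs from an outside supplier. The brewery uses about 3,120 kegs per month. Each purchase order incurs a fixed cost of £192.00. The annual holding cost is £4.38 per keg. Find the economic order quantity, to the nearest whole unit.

Q* ≈ 1,812 kegs

Annual demand D = 3,120 × 12 = 37,440.
EOQ = √(2DS / H) = √(2 × 37,440 × 192 / 4.38).
= √(14,376,960 / 4.38) = √3,282,410.9589 ≈ 1811.743.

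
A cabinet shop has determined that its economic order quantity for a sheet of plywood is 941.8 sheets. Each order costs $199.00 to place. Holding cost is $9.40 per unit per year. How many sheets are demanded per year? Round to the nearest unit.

D ≈ 20,949 sheets per year

Invert the EOQ relation Q*² = 2DS/H.
From Q* = √(2DS/H): D = Q*²H / (2S) = 941.8² × 9.4 / (2 × 199) = 20948.945.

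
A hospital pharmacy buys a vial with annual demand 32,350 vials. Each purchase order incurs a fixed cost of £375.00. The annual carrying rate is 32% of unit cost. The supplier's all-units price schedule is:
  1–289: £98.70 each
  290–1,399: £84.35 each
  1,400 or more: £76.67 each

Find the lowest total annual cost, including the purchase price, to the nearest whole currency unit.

Holding cost per unit per year at price C is H = 0.32·C.
Candidates are each tier's EOQ (if it falls in that tier) and each price-break quantity.
Tier 1 (£98.70): EOQ = 876.5 exceeds tier's upper bound 289, so this tier is dominated.
EOQ at £84.35 = 948.1 (feasible in tier 2): TC = 32,350×£84.35 + (32,350/948.1)×375 + (948.1/2)×0.32×£84.35 = £2,754,313.39.
EOQ at £76.67 = 994.4 < 1400, so use break Q=1400: TC = 32,350×£76.67 + (32,350/1400.0)×375 + (1400.0/2)×0.32×£76.67 = £2,506,113.76.
Lowest total cost among the candidates is at Q = 1400.0.

TC* ≈ £2,506,114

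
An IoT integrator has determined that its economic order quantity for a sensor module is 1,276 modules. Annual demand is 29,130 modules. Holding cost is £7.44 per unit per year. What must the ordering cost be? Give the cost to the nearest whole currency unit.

Squaring Q* = √(2DS/H) gives Q*² = 2DS/H.
From Q* = √(2DS/H): S = Q*²H / (2D) = 1,276² × 7.44 / (2 × 29,130) = 207.9236.

S ≈ £208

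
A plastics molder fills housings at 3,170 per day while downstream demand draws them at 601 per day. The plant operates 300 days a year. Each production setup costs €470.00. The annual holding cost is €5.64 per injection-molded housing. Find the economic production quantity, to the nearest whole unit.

Annual demand D = 601 × 300 = 180,300.
Production build-up factor (1 − d/p) = 1 − 601/3,170 = 0.8104.
Q* = √(2DS / (H(1 − d/p))) = √(2 × 180,300 × 470 / (5.64 × 0.8104)).
= √(169,482,000 / 4.5707) ≈ 6089.334.

Q* ≈ 6,089 housings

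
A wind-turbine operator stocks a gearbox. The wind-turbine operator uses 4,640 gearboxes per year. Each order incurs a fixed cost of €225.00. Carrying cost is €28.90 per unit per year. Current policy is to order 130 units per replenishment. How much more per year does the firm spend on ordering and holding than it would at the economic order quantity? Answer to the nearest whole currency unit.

Extra cost ≈ €2,141 per year

EOQ = √(2DS/H) = √(2 × 4,640 × 225 / 28.9) ≈ 268.79.
Cost at Q* = (D/Q*)S + (Q*/2)H = √(2DSH) ≈ €7,768.09.
Cost at Q = 130: (4,640/130)×225 + (130/2)×28.9 = €8,030.77 + €1,878.50 = €9,909.27.
Excess = €9,909.27 − €7,768.09 = €2,141.18.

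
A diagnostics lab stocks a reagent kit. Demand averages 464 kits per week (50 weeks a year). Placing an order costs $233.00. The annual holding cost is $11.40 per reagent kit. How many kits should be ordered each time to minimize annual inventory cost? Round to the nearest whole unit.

Annual demand D = 464 × 50 = 23,200.
EOQ = √(2DS / H) = √(2 × 23,200 × 233 / 11.4).
= √(10,811,200 / 11.4) = √948,350.8772 ≈ 973.833.

Q* ≈ 974 kits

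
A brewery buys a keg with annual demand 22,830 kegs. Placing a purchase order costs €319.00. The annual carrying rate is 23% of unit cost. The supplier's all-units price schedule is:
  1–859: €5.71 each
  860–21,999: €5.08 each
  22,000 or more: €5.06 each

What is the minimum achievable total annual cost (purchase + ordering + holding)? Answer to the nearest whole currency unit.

TC* ≈ €120,102

Holding cost per unit per year at price C is H = 0.23·C.
Candidates are each tier's EOQ (if it falls in that tier) and each price-break quantity.
Tier 1 (€5.71): EOQ = 3330.3 exceeds tier's upper bound 859, so this tier is dominated.
EOQ at €5.08 = 3530.8 (feasible in tier 2): TC = 22,830×€5.08 + (22,830/3530.8)×319 + (3530.8/2)×0.23×€5.08 = €120,101.73.
EOQ at €5.06 = 3537.7 < 22000, so use break Q=22000: TC = 22,830×€5.06 + (22,830/22000.0)×319 + (22000.0/2)×0.23×€5.06 = €128,652.63.
Lowest total cost among the candidates is at Q = 3530.8.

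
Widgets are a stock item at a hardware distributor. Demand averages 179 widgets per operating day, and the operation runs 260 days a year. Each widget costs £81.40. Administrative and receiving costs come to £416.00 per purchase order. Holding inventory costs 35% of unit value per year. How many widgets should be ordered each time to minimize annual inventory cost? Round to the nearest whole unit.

Annual demand D = 179 × 260 = 46,540.
Holding cost H = 0.35 × £81.40 = £28.4900 per unit per year.
EOQ = √(2DS / H) = √(2 × 46,540 × 416 / 28.49).
= √(38,721,280 / 28.49) = √1,359,118.2871 ≈ 1165.812.

Q* ≈ 1,166 widgets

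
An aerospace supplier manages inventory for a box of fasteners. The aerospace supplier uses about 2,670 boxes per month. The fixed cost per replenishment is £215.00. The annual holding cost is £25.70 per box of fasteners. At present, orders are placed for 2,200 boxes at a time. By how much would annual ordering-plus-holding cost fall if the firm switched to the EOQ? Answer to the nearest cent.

Annual demand D = 2,670 × 12 = 32,040.
EOQ = √(2DS/H) = √(2 × 32,040 × 215 / 25.7) ≈ 732.17.
Cost at Q* = (D/Q*)S + (Q*/2)H = √(2DSH) ≈ £18,816.86.
Cost at Q = 2,200: (32,040/2,200)×215 + (2,200/2)×25.7 = £3,131.18 + £28,270.00 = £31,401.18.
Excess = £31,401.18 − £18,816.86 = £12,584.33.

Extra cost ≈ £12,584.33 per year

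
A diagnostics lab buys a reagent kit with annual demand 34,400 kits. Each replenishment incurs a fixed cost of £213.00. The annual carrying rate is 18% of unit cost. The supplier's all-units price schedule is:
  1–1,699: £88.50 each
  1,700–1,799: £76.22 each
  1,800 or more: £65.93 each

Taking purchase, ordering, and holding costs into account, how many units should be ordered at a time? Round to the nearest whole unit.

Q* ≈ 1,800 kits

Holding cost per unit per year at price C is H = 0.18·C.
Evaluate total cost at each tier's feasible EOQ or, if the EOQ is below the tier, at the tier's minimum quantity.
EOQ at £88.50 = 959.1 (feasible in tier 1): TC = 34,400×£88.50 + (34,400/959.1)×213 + (959.1/2)×0.18×£88.50 = £3,059,678.89.
EOQ at £76.22 = 1033.5 < 1700, so use break Q=1700: TC = 34,400×£76.22 + (34,400/1700.0)×213 + (1700.0/2)×0.18×£76.22 = £2,637,939.78.
EOQ at £65.93 = 1111.2 < 1800, so use break Q=1800: TC = 34,400×£65.93 + (34,400/1800.0)×213 + (1800.0/2)×0.18×£65.93 = £2,282,743.33.
Lowest total cost is £2,282,743.33 at Q = 1800.0.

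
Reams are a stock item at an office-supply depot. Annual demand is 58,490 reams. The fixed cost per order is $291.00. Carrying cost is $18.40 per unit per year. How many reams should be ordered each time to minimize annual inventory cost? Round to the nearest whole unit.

EOQ = √(2DS / H) = √(2 × 58,490 × 291 / 18.4).
= √(34,041,180 / 18.4) = √1,850,064.1304 ≈ 1360.171.

Q* ≈ 1,360 reams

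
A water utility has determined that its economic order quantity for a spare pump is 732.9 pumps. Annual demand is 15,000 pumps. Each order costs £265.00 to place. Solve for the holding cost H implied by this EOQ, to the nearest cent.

H ≈ £14.80

Squaring Q* = √(2DS/H) gives Q*² = 2DS/H.
From Q* = √(2DS/H): H = 2DS / Q*² = 2 × 15,000 × 265 / 732.9² = 14.8005.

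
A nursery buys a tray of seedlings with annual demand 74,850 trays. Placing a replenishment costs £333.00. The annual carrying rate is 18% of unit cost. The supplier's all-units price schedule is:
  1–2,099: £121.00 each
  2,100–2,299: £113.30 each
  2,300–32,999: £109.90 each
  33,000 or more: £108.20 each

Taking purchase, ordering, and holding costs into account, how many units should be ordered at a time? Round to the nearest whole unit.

Holding cost per unit per year at price C is H = 0.18·C.
Candidates are each tier's EOQ (if it falls in that tier) and each price-break quantity.
EOQ at £121.00 = 1512.9 (feasible in tier 1): TC = 74,850×£121.00 + (74,850/1512.9)×333 + (1512.9/2)×0.18×£121.00 = £9,089,800.50.
EOQ at £113.30 = 1563.4 < 2100, so use break Q=2100: TC = 74,850×£113.30 + (74,850/2100.0)×333 + (2100.0/2)×0.18×£113.30 = £8,513,787.77.
EOQ at £109.90 = 1587.4 < 2300, so use break Q=2300: TC = 74,850×£109.90 + (74,850/2300.0)×333 + (2300.0/2)×0.18×£109.90 = £8,259,601.28.
EOQ at £108.20 = 1599.9 < 33000, so use break Q=33000: TC = 74,850×£108.20 + (74,850/33000.0)×333 + (33000.0/2)×0.18×£108.20 = £8,420,879.30.
Lowest total cost is £8,259,601.28 at Q = 2300.0.

Q* ≈ 2,300 trays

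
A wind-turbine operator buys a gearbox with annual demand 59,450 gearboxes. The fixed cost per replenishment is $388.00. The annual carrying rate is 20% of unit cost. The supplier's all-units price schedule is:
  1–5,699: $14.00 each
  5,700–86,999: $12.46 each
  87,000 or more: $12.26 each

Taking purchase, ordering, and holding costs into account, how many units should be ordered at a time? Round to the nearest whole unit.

Holding cost per unit per year at price C is H = 0.20·C.
For each price level, check whether its EOQ is feasible; otherwise the best quantity at that price is the breakpoint.
EOQ at $14.00 = 4059.1 (feasible in tier 1): TC = 59,450×$14.00 + (59,450/4059.1)×388 + (4059.1/2)×0.20×$14.00 = $843,665.43.
EOQ at $12.46 = 4302.6 < 5700, so use break Q=5700: TC = 59,450×$12.46 + (59,450/5700.0)×388 + (5700.0/2)×0.20×$12.46 = $751,895.97.
EOQ at $12.26 = 4337.6 < 87000, so use break Q=87000: TC = 59,450×$12.26 + (59,450/87000.0)×388 + (87000.0/2)×0.20×$12.26 = $835,784.13.
Lowest total cost is $751,895.97 at Q = 5700.0.

Q* ≈ 5,700 gearboxes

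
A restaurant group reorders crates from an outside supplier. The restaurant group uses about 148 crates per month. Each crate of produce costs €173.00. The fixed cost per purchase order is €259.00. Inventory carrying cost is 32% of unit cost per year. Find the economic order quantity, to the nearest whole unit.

Q* ≈ 129 crates

Annual demand D = 148 × 12 = 1,776.
Holding cost H = 0.32 × €173.00 = €55.3600 per unit per year.
EOQ = √(2DS / H) = √(2 × 1,776 × 259 / 55.36).
= √(919,968 / 55.36) = √16,617.9191 ≈ 128.911.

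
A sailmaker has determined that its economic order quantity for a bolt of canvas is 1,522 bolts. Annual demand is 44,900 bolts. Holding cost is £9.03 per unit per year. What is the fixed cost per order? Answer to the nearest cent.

Squaring Q* = √(2DS/H) gives Q*² = 2DS/H.
From Q* = √(2DS/H): S = Q*²H / (2D) = 1,522² × 9.03 / (2 × 44,900) = 232.9382.

S ≈ £232.94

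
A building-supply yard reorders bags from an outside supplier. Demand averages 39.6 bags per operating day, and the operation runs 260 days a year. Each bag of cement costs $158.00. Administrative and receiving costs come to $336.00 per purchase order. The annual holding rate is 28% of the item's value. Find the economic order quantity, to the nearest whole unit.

Annual demand D = 39.6 × 260 = 10,296.
Holding cost H = 0.28 × $158.00 = $44.2400 per unit per year.
EOQ = √(2DS / H) = √(2 × 10,296 × 336 / 44.24).
= √(6,918,912 / 44.24) = √156,394.9367 ≈ 395.468.

Q* ≈ 395 bags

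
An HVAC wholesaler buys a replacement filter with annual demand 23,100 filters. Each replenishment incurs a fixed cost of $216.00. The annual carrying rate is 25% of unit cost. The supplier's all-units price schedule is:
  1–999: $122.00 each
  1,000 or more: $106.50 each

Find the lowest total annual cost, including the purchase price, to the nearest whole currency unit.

Holding cost per unit per year at price C is H = 0.25·C.
Evaluate total cost at each tier's feasible EOQ or, if the EOQ is below the tier, at the tier's minimum quantity.
EOQ at $122.00 = 572.0 (feasible in tier 1): TC = 23,100×$122.00 + (23,100/572.0)×216 + (572.0/2)×0.25×$122.00 = $2,835,646.08.
EOQ at $106.50 = 612.2 < 1000, so use break Q=1000: TC = 23,100×$106.50 + (23,100/1000.0)×216 + (1000.0/2)×0.25×$106.50 = $2,478,452.10.
Lowest total cost among the candidates is at Q = 1000.0.

TC* ≈ $2,478,452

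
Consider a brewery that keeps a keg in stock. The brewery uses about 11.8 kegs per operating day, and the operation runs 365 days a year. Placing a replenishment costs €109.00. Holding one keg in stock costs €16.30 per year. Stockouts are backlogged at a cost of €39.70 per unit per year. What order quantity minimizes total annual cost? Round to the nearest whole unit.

Q* ≈ 285 kegs

Annual demand D = 11.8 × 365 = 4,307.
With planned backorders, Q* = √(2DS/H) · √((H+B)/B).
√(2DS/H) = √(2 × 4,307 × 109 / 16.3) = 240.006.
√((H+B)/B) = √((16.3+39.7)/39.7) = 1.1877.
Q* ≈ 285.050.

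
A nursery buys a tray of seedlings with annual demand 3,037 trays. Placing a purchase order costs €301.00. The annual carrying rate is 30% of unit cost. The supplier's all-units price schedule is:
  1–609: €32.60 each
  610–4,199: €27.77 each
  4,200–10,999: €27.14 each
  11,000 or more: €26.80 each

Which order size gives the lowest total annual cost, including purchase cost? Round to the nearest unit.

Holding cost per unit per year at price C is H = 0.30·C.
Candidates are each tier's EOQ (if it falls in that tier) and each price-break quantity.
EOQ at €32.60 = 432.4 (feasible in tier 1): TC = 3,037×€32.60 + (3,037/432.4)×301 + (432.4/2)×0.30×€32.60 = €103,234.74.
EOQ at €27.77 = 468.5 < 610, so use break Q=610: TC = 3,037×€27.77 + (3,037/610.0)×301 + (610.0/2)×0.30×€27.77 = €88,377.03.
EOQ at €27.14 = 473.9 < 4200, so use break Q=4200: TC = 3,037×€27.14 + (3,037/4200.0)×301 + (4200.0/2)×0.30×€27.14 = €99,740.03.
EOQ at €26.80 = 476.9 < 11000, so use break Q=11000: TC = 3,037×€26.80 + (3,037/11000.0)×301 + (11000.0/2)×0.30×€26.80 = €125,694.70.
Lowest total cost is €88,377.03 at Q = 610.0.

Q* ≈ 610 trays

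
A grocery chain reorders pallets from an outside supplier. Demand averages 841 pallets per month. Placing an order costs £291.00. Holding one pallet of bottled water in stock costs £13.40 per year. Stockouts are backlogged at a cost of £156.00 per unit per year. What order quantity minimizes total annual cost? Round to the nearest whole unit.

Q* ≈ 690 pallets

Annual demand D = 841 × 12 = 10,092.
With planned backorders, Q* = √(2DS/H) · √((H+B)/B).
√(2DS/H) = √(2 × 10,092 × 291 / 13.4) = 662.061.
√((H+B)/B) = √((13.4+156)/156) = 1.0421.
Q* ≈ 689.909.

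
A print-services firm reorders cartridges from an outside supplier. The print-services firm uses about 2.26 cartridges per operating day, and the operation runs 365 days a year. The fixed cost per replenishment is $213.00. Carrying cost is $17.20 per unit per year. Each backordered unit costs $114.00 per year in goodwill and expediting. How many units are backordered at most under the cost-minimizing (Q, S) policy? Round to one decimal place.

Annual demand D = 2.26 × 365 = 824.9.
With planned backorders, Q* = √(2DS/H) · √((H+B)/B).
√(2DS/H) = √(2 × 824.9 × 213 / 17.2) = 142.936.
√((H+B)/B) = √((17.2+114)/114) = 1.0728.
Q* ≈ 153.340.
S* = Q* · H/(H+B) = 153.340 × 17.2/131.2 ≈ 20.103.

S* ≈ 20.1 cartridges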